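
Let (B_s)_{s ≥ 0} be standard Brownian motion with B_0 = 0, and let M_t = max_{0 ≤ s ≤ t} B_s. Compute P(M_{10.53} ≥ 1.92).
P(M_{10.53} ≥ 1.92) = 2·P(B_{10.53} ≥ 1.92) = 2(1 − Φ(1.92/√10.53)) ≈ 0.5541

By the reflection principle for Brownian motion, P(M_t ≥ a) = 2 · P(B_t ≥ a) for a ≥ 0. Since B_t ~ N(0, t), P(B_t ≥ 1.92) = 1 − Φ(1.92/√t) = 1 − Φ(1.92/√10.53) = 1 − Φ(0.5917). So
  P(M_{10.53} ≥ 1.92) = 2(1 − Φ(0.5917)) ≈ 0.5541.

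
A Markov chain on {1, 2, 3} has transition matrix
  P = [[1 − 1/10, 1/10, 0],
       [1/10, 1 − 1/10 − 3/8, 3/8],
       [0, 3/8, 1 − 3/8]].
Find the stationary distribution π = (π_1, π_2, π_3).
π = (1/3, 1/3, 1/3)

This is a birth-death chain on three states, which satisfies detailed balance: π_1 · P_{12} = π_2 · P_{21} and π_2 · P_{23} = π_3 · P_{32}.
From π_1 · 1/10 = π_2 · 1/10: π_2/π_1 = (1/10)/(1/10) = 1.
From π_2 · 3/8 = π_3 · 3/8: π_3/π_2 = (3/8)/(3/8) = 1.
Take π_1 proportional to 1; then unnormalized π = (1, 1, 1). Normalize by dividing by the sum 3:
  π = (1/3, 1/3, 1/3).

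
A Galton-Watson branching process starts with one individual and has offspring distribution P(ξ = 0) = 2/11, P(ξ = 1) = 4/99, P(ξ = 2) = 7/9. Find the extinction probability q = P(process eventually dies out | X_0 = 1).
q = 18/77

The pgf is f(s) = 2/11 + 4/99·s + 7/9·s². The extinction probability q is the smallest fixed point of f in [0, 1]. Setting s = f(s):
  7/9·s² + (4/99 − 1)·s + 2/11 = 0
  7/9·s² − (2/11 + 7/9)·s + 2/11 = 0
which factors as (s − 1)·(7/9·s − 2/11) = 0, giving roots s = 1 and s = (2/11)/(7/9) = 18/77.
Mean offspring μ = 4/99 + 2·7/9 = 158/99 > 1 (supercritical), so q < 1. The extinction probability is the smaller root: q = (2/11)/(7/9) = 18/77.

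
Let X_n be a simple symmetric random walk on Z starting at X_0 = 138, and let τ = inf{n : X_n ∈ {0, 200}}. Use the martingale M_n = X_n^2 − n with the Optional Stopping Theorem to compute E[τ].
E[τ] = 8556

M_n = X_n^2 − n is a martingale (since E[X_{n+1}^2 | F_n] = X_n^2 + 1). By OST (τ has finite mean in a bounded region), E[M_τ] = E[M_0] = X_0^2 − 0 = 138^2 = 19044. Also E[M_τ] = E[X_τ^2] − E[τ]. The walk exits at 0 or 200, with P(hit 200 first) = 138/200, so E[X_τ^2] = 200^2 · 138/200 + 0 = 27600. Thus E[τ] = E[X_τ^2] − E[M_τ] = 27600 − 19044 = 8556 = 138(200 − 138) = 8556.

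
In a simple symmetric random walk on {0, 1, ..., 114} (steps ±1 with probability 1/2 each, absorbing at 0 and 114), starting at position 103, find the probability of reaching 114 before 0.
P(hit 114 before 0) = 103/114

Let u_k = P(hit 114 before 0 | start at k). Then u_0 = 0, u_114 = 1, and u_k = u_{k-1}/2 + u_{k+1}/2 for 1 ≤ k ≤ 113. This harmonic recurrence is solved by u_k = k/114, giving u_103 = 103/114.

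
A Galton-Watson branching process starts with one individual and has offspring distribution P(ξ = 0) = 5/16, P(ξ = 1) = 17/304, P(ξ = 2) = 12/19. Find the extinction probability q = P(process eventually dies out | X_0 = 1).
q = 95/192

The pgf is f(s) = 5/16 + 17/304·s + 12/19·s². The extinction probability q is the smallest fixed point of f in [0, 1]. Setting s = f(s):
  12/19·s² + (17/304 − 1)·s + 5/16 = 0
  12/19·s² − (5/16 + 12/19)·s + 5/16 = 0
which factors as (s − 1)·(12/19·s − 5/16) = 0, giving roots s = 1 and s = (5/16)/(12/19) = 95/192.
Mean offspring μ = 17/304 + 2·12/19 = 401/304 > 1 (supercritical), so q < 1. The extinction probability is the smaller root: q = (5/16)/(12/19) = 95/192.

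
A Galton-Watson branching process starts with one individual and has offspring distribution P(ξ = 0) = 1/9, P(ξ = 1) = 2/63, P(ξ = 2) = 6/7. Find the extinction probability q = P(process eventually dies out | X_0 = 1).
q = 7/54

The pgf is f(s) = 1/9 + 2/63·s + 6/7·s². The extinction probability q is the smallest fixed point of f in [0, 1]. Setting s = f(s):
  6/7·s² + (2/63 − 1)·s + 1/9 = 0
  6/7·s² − (1/9 + 6/7)·s + 1/9 = 0
which factors as (s − 1)·(6/7·s − 1/9) = 0, giving roots s = 1 and s = (1/9)/(6/7) = 7/54.
Mean offspring μ = 2/63 + 2·6/7 = 110/63 > 1 (supercritical), so q < 1. The extinction probability is the smaller root: q = (1/9)/(6/7) = 7/54.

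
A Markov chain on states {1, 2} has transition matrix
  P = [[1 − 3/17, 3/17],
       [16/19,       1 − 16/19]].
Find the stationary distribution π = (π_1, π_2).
π_1 = 272/329, π_2 = 57/329

Solve πP = π with π_1 + π_2 = 1. From πP = π: π_1 · (1 − 3/17) + π_2 · 16/19 = π_1 ⇒ π_2 · 16/19 = π_1 · 3/17 ⇒ π_2/π_1 = (3/17)/(16/19) = 57/272. Together with π_1 + π_2 = 1:
  π_1 = (16/19)/(3/17 + 16/19) = (16/19)/(329/323) = 272/329,
  π_2 = (3/17)/(3/17 + 16/19) = (3/17)/(329/323) = 57/329.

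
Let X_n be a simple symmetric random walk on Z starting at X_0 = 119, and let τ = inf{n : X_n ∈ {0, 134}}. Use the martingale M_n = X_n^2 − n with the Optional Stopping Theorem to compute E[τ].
E[τ] = 1785

M_n = X_n^2 − n is a martingale (since E[X_{n+1}^2 | F_n] = X_n^2 + 1). By OST (τ has finite mean in a bounded region), E[M_τ] = E[M_0] = X_0^2 − 0 = 119^2 = 14161. Also E[M_τ] = E[X_τ^2] − E[τ]. The walk exits at 0 or 134, with P(hit 134 first) = 119/134, so E[X_τ^2] = 134^2 · 119/134 + 0 = 15946. Thus E[τ] = E[X_τ^2] − E[M_τ] = 15946 − 14161 = 1785 = 119(134 − 119) = 1785.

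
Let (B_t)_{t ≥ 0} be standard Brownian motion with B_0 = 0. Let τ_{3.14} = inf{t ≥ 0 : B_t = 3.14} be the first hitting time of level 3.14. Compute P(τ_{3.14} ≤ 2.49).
P(τ_{3.14} ≤ 2.49) = 2(1 − Φ(3.14/√2.49)) = 2(1 − Φ(1.9899)) ≈ 0.0466

By the reflection principle for standard BM, P(τ_b ≤ t) = 2 · P(B_t ≥ b). Since B_t ~ N(0, t), P(B_t ≥ 3.14) = 1 − Φ(3.14/√t) = 1 − Φ(3.14/√2.49) = 1 − Φ(1.9899) ≈ 0.02330. Doubling: P(τ_{3.14} ≤ 2.49) ≈ 2 · 0.02330 = 0.04660 ≈ 0.0466.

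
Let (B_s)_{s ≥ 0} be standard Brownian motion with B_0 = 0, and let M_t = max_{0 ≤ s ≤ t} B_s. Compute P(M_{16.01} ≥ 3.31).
P(M_{16.01} ≥ 3.31) = 2·P(B_{16.01} ≥ 3.31) = 2(1 − Φ(3.31/√16.01)) ≈ 0.4081

By the reflection principle for Brownian motion, P(M_t ≥ a) = 2 · P(B_t ≥ a) for a ≥ 0. Since B_t ~ N(0, t), P(B_t ≥ 3.31) = 1 − Φ(3.31/√t) = 1 − Φ(3.31/√16.01) = 1 − Φ(0.8272). So
  P(M_{16.01} ≥ 3.31) = 2(1 − Φ(0.8272)) ≈ 0.4081.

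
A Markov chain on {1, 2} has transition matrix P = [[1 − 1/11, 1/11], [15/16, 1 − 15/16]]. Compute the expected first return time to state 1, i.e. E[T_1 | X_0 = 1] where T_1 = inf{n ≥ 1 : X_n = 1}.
E[T_1 | X_0 = 1] = 1/π_1 = 181/165

For an irreducible recurrent Markov chain with stationary distribution π, E[T_i | X_0 = i] = 1/π_i (Kac's formula). Here π_1 = (15/16)/(1/11 + 15/16) = (15/16)/(181/176) = 165/181, so E[T_1 | X_0 = 1] = 1/π_1 = (1/11 + 15/16)/(15/16) = (181/176)/(15/16) = 181/165.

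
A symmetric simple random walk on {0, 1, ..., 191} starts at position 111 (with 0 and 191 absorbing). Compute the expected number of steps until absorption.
E[τ | X_0 = 111] = 8880

Let v_k = E[τ | X_0 = k]. Boundary: v_0 = v_191 = 0. Recurrence: v_k = 1 + (v_{k-1} + v_{k+1})/2 for 1 ≤ k ≤ 190. The particular solution to v_k − (v_{k-1} + v_{k+1})/2 = 1 is v_k = −k^2. Adding homogeneous solution A + B k and matching boundaries gives v_k = k (191 − k). Substituting k = 111: v_111 = 111 · 80 = 8880.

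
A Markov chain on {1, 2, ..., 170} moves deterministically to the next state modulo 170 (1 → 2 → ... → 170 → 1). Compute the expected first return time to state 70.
E[T_70 | X_0 = 70] = 170

The chain cycles deterministically, so starting at state 70 it returns in exactly 170 steps. Equivalently, the stationary distribution is uniform π_j = 1/170 for every state j, so by Kac's formula E[T_70] = 1/π_70 = 170.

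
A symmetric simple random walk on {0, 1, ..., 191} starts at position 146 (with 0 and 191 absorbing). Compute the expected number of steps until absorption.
E[τ | X_0 = 146] = 6570

Let v_k = E[τ | X_0 = k]. Boundary: v_0 = v_191 = 0. Recurrence: v_k = 1 + (v_{k-1} + v_{k+1})/2 for 1 ≤ k ≤ 190. The particular solution to v_k − (v_{k-1} + v_{k+1})/2 = 1 is v_k = −k^2. Adding homogeneous solution A + B k and matching boundaries gives v_k = k (191 − k). Substituting k = 146: v_146 = 146 · 45 = 6570.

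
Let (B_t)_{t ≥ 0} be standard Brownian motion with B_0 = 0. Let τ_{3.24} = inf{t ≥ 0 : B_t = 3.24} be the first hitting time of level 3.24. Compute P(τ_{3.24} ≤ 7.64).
P(τ_{3.24} ≤ 7.64) = 2(1 − Φ(3.24/√7.64)) = 2(1 − Φ(1.1722)) ≈ 0.2411

By the reflection principle for standard BM, P(τ_b ≤ t) = 2 · P(B_t ≥ b). Since B_t ~ N(0, t), P(B_t ≥ 3.24) = 1 − Φ(3.24/√t) = 1 − Φ(3.24/√7.64) = 1 − Φ(1.1722) ≈ 0.12056. Doubling: P(τ_{3.24} ≤ 7.64) ≈ 2 · 0.12056 = 0.24112 ≈ 0.2411.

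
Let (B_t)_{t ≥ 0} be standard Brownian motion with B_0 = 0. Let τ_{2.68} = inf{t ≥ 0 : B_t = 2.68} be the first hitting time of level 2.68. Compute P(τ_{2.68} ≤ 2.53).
P(τ_{2.68} ≤ 2.53) = 2(1 − Φ(2.68/√2.53)) = 2(1 − Φ(1.6849)) ≈ 0.0920

By the reflection principle for standard BM, P(τ_b ≤ t) = 2 · P(B_t ≥ b). Since B_t ~ N(0, t), P(B_t ≥ 2.68) = 1 − Φ(2.68/√t) = 1 − Φ(2.68/√2.53) = 1 − Φ(1.6849) ≈ 0.04600. Doubling: P(τ_{2.68} ≤ 2.53) ≈ 2 · 0.04600 = 0.09200 ≈ 0.0920.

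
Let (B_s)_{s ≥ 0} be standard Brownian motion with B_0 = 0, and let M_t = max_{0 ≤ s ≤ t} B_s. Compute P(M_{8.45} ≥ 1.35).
P(M_{8.45} ≥ 1.35) = 2·P(B_{8.45} ≥ 1.35) = 2(1 − Φ(1.35/√8.45)) ≈ 0.6424

By the reflection principle for Brownian motion, P(M_t ≥ a) = 2 · P(B_t ≥ a) for a ≥ 0. Since B_t ~ N(0, t), P(B_t ≥ 1.35) = 1 − Φ(1.35/√t) = 1 − Φ(1.35/√8.45) = 1 − Φ(0.4644). So
  P(M_{8.45} ≥ 1.35) = 2(1 − Φ(0.4644)) ≈ 0.6424.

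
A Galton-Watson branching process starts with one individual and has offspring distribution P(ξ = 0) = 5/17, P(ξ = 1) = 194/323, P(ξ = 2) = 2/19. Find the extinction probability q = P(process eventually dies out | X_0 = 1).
q = 1

Mean offspring μ = 0·5/17 + 1·194/323 + 2·2/19 = 262/323 ≤ 1. For μ ≤ 1 with offspring not concentrated at 1, the Galton-Watson process goes extinct almost surely, so q = 1.
(Algebraic check: The pgf is f(s) = 5/17 + 194/323·s + 2/19·s². The extinction probability q is the smallest fixed point of f in [0, 1]. Setting s = f(s):
  2/19·s² + (194/323 − 1)·s + 5/17 = 0
  2/19·s² − (5/17 + 2/19)·s + 5/17 = 0
which factors as (s − 1)·(2/19·s − 5/17) = 0, giving roots s = 1 and s = (5/17)/(2/19) = 95/34. Since 95/34 ≥ 1, the smallest root in [0, 1] is s = 1.)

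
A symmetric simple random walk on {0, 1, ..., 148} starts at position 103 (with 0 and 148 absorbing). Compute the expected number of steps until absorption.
E[τ | X_0 = 103] = 4635

Let v_k = E[τ | X_0 = k]. Boundary: v_0 = v_148 = 0. Recurrence: v_k = 1 + (v_{k-1} + v_{k+1})/2 for 1 ≤ k ≤ 147. The particular solution to v_k − (v_{k-1} + v_{k+1})/2 = 1 is v_k = −k^2. Adding homogeneous solution A + B k and matching boundaries gives v_k = k (148 − k). Substituting k = 103: v_103 = 103 · 45 = 4635.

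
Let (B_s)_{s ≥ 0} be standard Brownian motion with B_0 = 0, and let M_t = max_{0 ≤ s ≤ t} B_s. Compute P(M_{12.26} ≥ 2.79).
P(M_{12.26} ≥ 2.79) = 2·P(B_{12.26} ≥ 2.79) = 2(1 − Φ(2.79/√12.26)) ≈ 0.4256

By the reflection principle for Brownian motion, P(M_t ≥ a) = 2 · P(B_t ≥ a) for a ≥ 0. Since B_t ~ N(0, t), P(B_t ≥ 2.79) = 1 − Φ(2.79/√t) = 1 − Φ(2.79/√12.26) = 1 − Φ(0.7968). So
  P(M_{12.26} ≥ 2.79) = 2(1 − Φ(0.7968)) ≈ 0.4256.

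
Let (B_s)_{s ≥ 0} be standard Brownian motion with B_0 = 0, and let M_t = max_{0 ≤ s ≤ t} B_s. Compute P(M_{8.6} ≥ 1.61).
P(M_{8.6} ≥ 1.61) = 2·P(B_{8.6} ≥ 1.61) = 2(1 − Φ(1.61/√8.6)) ≈ 0.5830

By the reflection principle for Brownian motion, P(M_t ≥ a) = 2 · P(B_t ≥ a) for a ≥ 0. Since B_t ~ N(0, t), P(B_t ≥ 1.61) = 1 − Φ(1.61/√t) = 1 − Φ(1.61/√8.6) = 1 − Φ(0.5490). So
  P(M_{8.6} ≥ 1.61) = 2(1 − Φ(0.5490)) ≈ 0.5830.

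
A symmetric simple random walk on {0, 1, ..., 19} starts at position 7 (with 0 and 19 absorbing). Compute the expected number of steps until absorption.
E[τ | X_0 = 7] = 84

Let v_k = E[τ | X_0 = k]. Boundary: v_0 = v_19 = 0. Recurrence: v_k = 1 + (v_{k-1} + v_{k+1})/2 for 1 ≤ k ≤ 18. The particular solution to v_k − (v_{k-1} + v_{k+1})/2 = 1 is v_k = −k^2. Adding homogeneous solution A + B k and matching boundaries gives v_k = k (19 − k). Substituting k = 7: v_7 = 7 · 12 = 84.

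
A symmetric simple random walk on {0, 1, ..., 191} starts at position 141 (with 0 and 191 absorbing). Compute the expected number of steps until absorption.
E[τ | X_0 = 141] = 7050

Let v_k = E[τ | X_0 = k]. Boundary: v_0 = v_191 = 0. Recurrence: v_k = 1 + (v_{k-1} + v_{k+1})/2 for 1 ≤ k ≤ 190. The particular solution to v_k − (v_{k-1} + v_{k+1})/2 = 1 is v_k = −k^2. Adding homogeneous solution A + B k and matching boundaries gives v_k = k (191 − k). Substituting k = 141: v_141 = 141 · 50 = 7050.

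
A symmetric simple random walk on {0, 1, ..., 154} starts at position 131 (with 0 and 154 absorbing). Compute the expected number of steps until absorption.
E[τ | X_0 = 131] = 3013

Let v_k = E[τ | X_0 = k]. Boundary: v_0 = v_154 = 0. Recurrence: v_k = 1 + (v_{k-1} + v_{k+1})/2 for 1 ≤ k ≤ 153. The particular solution to v_k − (v_{k-1} + v_{k+1})/2 = 1 is v_k = −k^2. Adding homogeneous solution A + B k and matching boundaries gives v_k = k (154 − k). Substituting k = 131: v_131 = 131 · 23 = 3013.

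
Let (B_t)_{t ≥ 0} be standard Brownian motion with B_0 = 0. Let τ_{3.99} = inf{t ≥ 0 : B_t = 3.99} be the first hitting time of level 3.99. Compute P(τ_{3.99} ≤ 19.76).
P(τ_{3.99} ≤ 19.76) = 2(1 − Φ(3.99/√19.76)) = 2(1 − Φ(0.8976)) ≈ 0.3694

By the reflection principle for standard BM, P(τ_b ≤ t) = 2 · P(B_t ≥ b). Since B_t ~ N(0, t), P(B_t ≥ 3.99) = 1 − Φ(3.99/√t) = 1 − Φ(3.99/√19.76) = 1 − Φ(0.8976) ≈ 0.18470. Doubling: P(τ_{3.99} ≤ 19.76) ≈ 2 · 0.18470 = 0.36940 ≈ 0.3694.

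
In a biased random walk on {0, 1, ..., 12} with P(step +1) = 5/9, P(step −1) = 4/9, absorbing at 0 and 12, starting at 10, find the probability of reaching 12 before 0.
P(hit 12 before 0) = (1 − (4/5)^10) / (1 − (4/5)^12) = 24214025/25262601

Let u_k denote P(reach 12 before 0 | start at k). Boundary: u_0 = 0, u_12 = 1. Recurrence: u_k = 5/9·u_{k+1} + 4/9·u_{k-1} for 1 ≤ k ≤ 11. Try u_k = A + B·r^k with r = q/p = (4/9)/(5/9) = 4/5. Substitution satisfies the recurrence; boundary conditions give:
  u_k = (1 − r^k) / (1 − r^N) = (1 − (4/5)^10) / (1 − (4/5)^12) = 24214025/25262601.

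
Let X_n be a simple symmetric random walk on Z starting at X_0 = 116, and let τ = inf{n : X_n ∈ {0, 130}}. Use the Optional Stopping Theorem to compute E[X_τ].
E[X_τ] = 116

X_n is a martingale and τ is a bounded-mean stopping time (indeed τ is finite a.s. with bounded expectation since the walk is in a bounded region). By the OST, E[X_τ] = E[X_0] = 116. Equivalently: E[X_τ] = 130 · P(hit 130 first) + 0 · P(hit 0 first) = 130 · (116/130) = 116.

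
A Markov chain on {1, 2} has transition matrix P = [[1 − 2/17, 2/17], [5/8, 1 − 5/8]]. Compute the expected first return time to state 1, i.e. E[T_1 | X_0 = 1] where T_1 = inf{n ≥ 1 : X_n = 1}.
E[T_1 | X_0 = 1] = 1/π_1 = 101/85

For an irreducible recurrent Markov chain with stationary distribution π, E[T_i | X_0 = i] = 1/π_i (Kac's formula). Here π_1 = (5/8)/(2/17 + 5/8) = (5/8)/(101/136) = 85/101, so E[T_1 | X_0 = 1] = 1/π_1 = (2/17 + 5/8)/(5/8) = (101/136)/(5/8) = 101/85.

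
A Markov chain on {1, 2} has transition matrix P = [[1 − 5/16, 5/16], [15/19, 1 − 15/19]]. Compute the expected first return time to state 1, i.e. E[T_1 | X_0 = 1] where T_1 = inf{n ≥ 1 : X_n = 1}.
E[T_1 | X_0 = 1] = 1/π_1 = 67/48

For an irreducible recurrent Markov chain with stationary distribution π, E[T_i | X_0 = i] = 1/π_i (Kac's formula). Here π_1 = (15/19)/(5/16 + 15/19) = (15/19)/(335/304) = 48/67, so E[T_1 | X_0 = 1] = 1/π_1 = (5/16 + 15/19)/(15/19) = (335/304)/(15/19) = 67/48.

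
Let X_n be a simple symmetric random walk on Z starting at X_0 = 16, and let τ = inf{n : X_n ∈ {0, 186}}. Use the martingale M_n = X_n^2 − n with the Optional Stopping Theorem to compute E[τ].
E[τ] = 2720

M_n = X_n^2 − n is a martingale (since E[X_{n+1}^2 | F_n] = X_n^2 + 1). By OST (τ has finite mean in a bounded region), E[M_τ] = E[M_0] = X_0^2 − 0 = 16^2 = 256. Also E[M_τ] = E[X_τ^2] − E[τ]. The walk exits at 0 or 186, with P(hit 186 first) = 16/186, so E[X_τ^2] = 186^2 · 16/186 + 0 = 2976. Thus E[τ] = E[X_τ^2] − E[M_τ] = 2976 − 256 = 2720 = 16(186 − 16) = 2720.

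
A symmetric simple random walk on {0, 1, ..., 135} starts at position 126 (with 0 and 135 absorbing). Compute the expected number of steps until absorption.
E[τ | X_0 = 126] = 1134

Let v_k = E[τ | X_0 = k]. Boundary: v_0 = v_135 = 0. Recurrence: v_k = 1 + (v_{k-1} + v_{k+1})/2 for 1 ≤ k ≤ 134. The particular solution to v_k − (v_{k-1} + v_{k+1})/2 = 1 is v_k = −k^2. Adding homogeneous solution A + B k and matching boundaries gives v_k = k (135 − k). Substituting k = 126: v_126 = 126 · 9 = 1134.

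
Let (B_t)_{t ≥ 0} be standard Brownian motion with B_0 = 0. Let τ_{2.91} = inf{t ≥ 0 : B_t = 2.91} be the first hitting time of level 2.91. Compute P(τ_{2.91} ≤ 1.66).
P(τ_{2.91} ≤ 1.66) = 2(1 − Φ(2.91/√1.66)) = 2(1 − Φ(2.2586)) ≈ 0.0239

By the reflection principle for standard BM, P(τ_b ≤ t) = 2 · P(B_t ≥ b). Since B_t ~ N(0, t), P(B_t ≥ 2.91) = 1 − Φ(2.91/√t) = 1 − Φ(2.91/√1.66) = 1 − Φ(2.2586) ≈ 0.01195. Doubling: P(τ_{2.91} ≤ 1.66) ≈ 2 · 0.01195 = 0.02390 ≈ 0.0239.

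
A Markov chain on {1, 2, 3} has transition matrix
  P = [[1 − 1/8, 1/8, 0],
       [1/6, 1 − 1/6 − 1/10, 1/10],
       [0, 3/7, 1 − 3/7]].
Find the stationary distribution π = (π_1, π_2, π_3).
π = (40/77, 30/77, 1/11)

This is a birth-death chain on three states, which satisfies detailed balance: π_1 · P_{12} = π_2 · P_{21} and π_2 · P_{23} = π_3 · P_{32}.
From π_1 · 1/8 = π_2 · 1/6: π_2/π_1 = (1/8)/(1/6) = 3/4.
From π_2 · 1/10 = π_3 · 3/7: π_3/π_2 = (1/10)/(3/7) = 7/30.
Take π_1 proportional to 1; then unnormalized π = (1, 3/4, 7/40). Normalize by dividing by the sum 77/40:
  π = (40/77, 30/77, 1/11).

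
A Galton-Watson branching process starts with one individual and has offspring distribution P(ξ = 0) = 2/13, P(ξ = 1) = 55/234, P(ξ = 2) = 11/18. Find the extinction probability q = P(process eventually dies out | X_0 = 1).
q = 36/143

The pgf is f(s) = 2/13 + 55/234·s + 11/18·s². The extinction probability q is the smallest fixed point of f in [0, 1]. Setting s = f(s):
  11/18·s² + (55/234 − 1)·s + 2/13 = 0
  11/18·s² − (2/13 + 11/18)·s + 2/13 = 0
which factors as (s − 1)·(11/18·s − 2/13) = 0, giving roots s = 1 and s = (2/13)/(11/18) = 36/143.
Mean offspring μ = 55/234 + 2·11/18 = 341/234 > 1 (supercritical), so q < 1. The extinction probability is the smaller root: q = (2/13)/(11/18) = 36/143.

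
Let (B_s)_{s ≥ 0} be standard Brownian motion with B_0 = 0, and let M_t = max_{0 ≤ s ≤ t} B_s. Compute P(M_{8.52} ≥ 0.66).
P(M_{8.52} ≥ 0.66) = 2·P(B_{8.52} ≥ 0.66) = 2(1 − Φ(0.66/√8.52)) ≈ 0.8211

By the reflection principle for Brownian motion, P(M_t ≥ a) = 2 · P(B_t ≥ a) for a ≥ 0. Since B_t ~ N(0, t), P(B_t ≥ 0.66) = 1 − Φ(0.66/√t) = 1 − Φ(0.66/√8.52) = 1 − Φ(0.2261). So
  P(M_{8.52} ≥ 0.66) = 2(1 − Φ(0.2261)) ≈ 0.8211.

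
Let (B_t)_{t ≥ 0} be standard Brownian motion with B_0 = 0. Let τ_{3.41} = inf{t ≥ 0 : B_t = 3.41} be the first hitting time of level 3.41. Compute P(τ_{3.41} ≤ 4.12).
P(τ_{3.41} ≤ 4.12) = 2(1 − Φ(3.41/√4.12)) = 2(1 − Φ(1.6800)) ≈ 0.0930

By the reflection principle for standard BM, P(τ_b ≤ t) = 2 · P(B_t ≥ b). Since B_t ~ N(0, t), P(B_t ≥ 3.41) = 1 − Φ(3.41/√t) = 1 − Φ(3.41/√4.12) = 1 − Φ(1.6800) ≈ 0.04648. Doubling: P(τ_{3.41} ≤ 4.12) ≈ 2 · 0.04648 = 0.09296 ≈ 0.0930.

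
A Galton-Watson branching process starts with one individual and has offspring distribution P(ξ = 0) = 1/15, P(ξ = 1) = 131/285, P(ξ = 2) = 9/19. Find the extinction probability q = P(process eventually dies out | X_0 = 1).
q = 19/135

The pgf is f(s) = 1/15 + 131/285·s + 9/19·s². The extinction probability q is the smallest fixed point of f in [0, 1]. Setting s = f(s):
  9/19·s² + (131/285 − 1)·s + 1/15 = 0
  9/19·s² − (1/15 + 9/19)·s + 1/15 = 0
which factors as (s − 1)·(9/19·s − 1/15) = 0, giving roots s = 1 and s = (1/15)/(9/19) = 19/135.
Mean offspring μ = 131/285 + 2·9/19 = 401/285 > 1 (supercritical), so q < 1. The extinction probability is the smaller root: q = (1/15)/(9/19) = 19/135.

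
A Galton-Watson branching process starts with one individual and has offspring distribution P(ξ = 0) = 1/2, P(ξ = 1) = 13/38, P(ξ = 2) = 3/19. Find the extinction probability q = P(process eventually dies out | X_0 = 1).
q = 1

Mean offspring μ = 0·1/2 + 1·13/38 + 2·3/19 = 25/38 ≤ 1. For μ ≤ 1 with offspring not concentrated at 1, the Galton-Watson process goes extinct almost surely, so q = 1.
(Algebraic check: The pgf is f(s) = 1/2 + 13/38·s + 3/19·s². The extinction probability q is the smallest fixed point of f in [0, 1]. Setting s = f(s):
  3/19·s² + (13/38 − 1)·s + 1/2 = 0
  3/19·s² − (1/2 + 3/19)·s + 1/2 = 0
which factors as (s − 1)·(3/19·s − 1/2) = 0, giving roots s = 1 and s = (1/2)/(3/19) = 19/6. Since 19/6 ≥ 1, the smallest root in [0, 1] is s = 1.)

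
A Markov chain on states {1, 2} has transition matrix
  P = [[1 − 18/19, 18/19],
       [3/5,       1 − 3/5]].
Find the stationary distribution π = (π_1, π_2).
π_1 = 19/49, π_2 = 30/49

Solve πP = π with π_1 + π_2 = 1. From πP = π: π_1 · (1 − 18/19) + π_2 · 3/5 = π_1 ⇒ π_2 · 3/5 = π_1 · 18/19 ⇒ π_2/π_1 = (18/19)/(3/5) = 30/19. Together with π_1 + π_2 = 1:
  π_1 = (3/5)/(18/19 + 3/5) = (3/5)/(147/95) = 19/49,
  π_2 = (18/19)/(18/19 + 3/5) = (18/19)/(147/95) = 30/49.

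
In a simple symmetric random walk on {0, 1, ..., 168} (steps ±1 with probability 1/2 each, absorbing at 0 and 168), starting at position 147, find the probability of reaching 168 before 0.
P(hit 168 before 0) = 147/168 = 7/8

Let u_k = P(hit 168 before 0 | start at k). Then u_0 = 0, u_168 = 1, and u_k = u_{k-1}/2 + u_{k+1}/2 for 1 ≤ k ≤ 167. This harmonic recurrence is solved by u_k = k/168, giving u_147 = 147/168 = 7/8.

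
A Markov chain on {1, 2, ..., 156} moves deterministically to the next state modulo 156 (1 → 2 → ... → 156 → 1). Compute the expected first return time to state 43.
E[T_43 | X_0 = 43] = 156

The chain cycles deterministically, so starting at state 43 it returns in exactly 156 steps. Equivalently, the stationary distribution is uniform π_j = 1/156 for every state j, so by Kac's formula E[T_43] = 1/π_43 = 156.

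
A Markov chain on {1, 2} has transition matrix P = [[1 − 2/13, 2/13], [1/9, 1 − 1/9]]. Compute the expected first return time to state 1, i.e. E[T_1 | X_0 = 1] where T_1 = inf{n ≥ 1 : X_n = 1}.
E[T_1 | X_0 = 1] = 1/π_1 = 31/13

For an irreducible recurrent Markov chain with stationary distribution π, E[T_i | X_0 = i] = 1/π_i (Kac's formula). Here π_1 = (1/9)/(2/13 + 1/9) = (1/9)/(31/117) = 13/31, so E[T_1 | X_0 = 1] = 1/π_1 = (2/13 + 1/9)/(1/9) = (31/117)/(1/9) = 31/13.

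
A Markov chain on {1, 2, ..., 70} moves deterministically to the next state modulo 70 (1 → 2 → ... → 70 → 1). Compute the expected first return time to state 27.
E[T_27 | X_0 = 27] = 70

The chain cycles deterministically, so starting at state 27 it returns in exactly 70 steps. Equivalently, the stationary distribution is uniform π_j = 1/70 for every state j, so by Kac's formula E[T_27] = 1/π_27 = 70.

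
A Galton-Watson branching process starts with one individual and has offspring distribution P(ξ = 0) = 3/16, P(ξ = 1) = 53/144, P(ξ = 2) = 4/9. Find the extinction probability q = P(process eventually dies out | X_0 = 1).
q = 27/64

The pgf is f(s) = 3/16 + 53/144·s + 4/9·s². The extinction probability q is the smallest fixed point of f in [0, 1]. Setting s = f(s):
  4/9·s² + (53/144 − 1)·s + 3/16 = 0
  4/9·s² − (3/16 + 4/9)·s + 3/16 = 0
which factors as (s − 1)·(4/9·s − 3/16) = 0, giving roots s = 1 and s = (3/16)/(4/9) = 27/64.
Mean offspring μ = 53/144 + 2·4/9 = 181/144 > 1 (supercritical), so q < 1. The extinction probability is the smaller root: q = (3/16)/(4/9) = 27/64.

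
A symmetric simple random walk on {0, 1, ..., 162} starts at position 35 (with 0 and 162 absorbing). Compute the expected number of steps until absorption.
E[τ | X_0 = 35] = 4445

Let v_k = E[τ | X_0 = k]. Boundary: v_0 = v_162 = 0. Recurrence: v_k = 1 + (v_{k-1} + v_{k+1})/2 for 1 ≤ k ≤ 161. The particular solution to v_k − (v_{k-1} + v_{k+1})/2 = 1 is v_k = −k^2. Adding homogeneous solution A + B k and matching boundaries gives v_k = k (162 − k). Substituting k = 35: v_35 = 35 · 127 = 4445.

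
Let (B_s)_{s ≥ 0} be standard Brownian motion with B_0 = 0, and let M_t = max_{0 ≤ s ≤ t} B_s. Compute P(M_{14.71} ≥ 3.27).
P(M_{14.71} ≥ 3.27) = 2·P(B_{14.71} ≥ 3.27) = 2(1 − Φ(3.27/√14.71)) ≈ 0.3939

By the reflection principle for Brownian motion, P(M_t ≥ a) = 2 · P(B_t ≥ a) for a ≥ 0. Since B_t ~ N(0, t), P(B_t ≥ 3.27) = 1 − Φ(3.27/√t) = 1 − Φ(3.27/√14.71) = 1 − Φ(0.8526). So
  P(M_{14.71} ≥ 3.27) = 2(1 − Φ(0.8526)) ≈ 0.3939.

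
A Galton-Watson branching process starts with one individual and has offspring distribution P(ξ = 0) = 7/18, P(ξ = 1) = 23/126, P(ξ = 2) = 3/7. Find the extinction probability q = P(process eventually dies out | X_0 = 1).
q = 49/54

The pgf is f(s) = 7/18 + 23/126·s + 3/7·s². The extinction probability q is the smallest fixed point of f in [0, 1]. Setting s = f(s):
  3/7·s² + (23/126 − 1)·s + 7/18 = 0
  3/7·s² − (7/18 + 3/7)·s + 7/18 = 0
which factors as (s − 1)·(3/7·s − 7/18) = 0, giving roots s = 1 and s = (7/18)/(3/7) = 49/54.
Mean offspring μ = 23/126 + 2·3/7 = 131/126 > 1 (supercritical), so q < 1. The extinction probability is the smaller root: q = (7/18)/(3/7) = 49/54.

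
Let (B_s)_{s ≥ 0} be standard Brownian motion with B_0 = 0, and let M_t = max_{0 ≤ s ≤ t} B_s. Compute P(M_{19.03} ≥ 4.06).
P(M_{19.03} ≥ 4.06) = 2·P(B_{19.03} ≥ 4.06) = 2(1 − Φ(4.06/√19.03)) ≈ 0.3520

By the reflection principle for Brownian motion, P(M_t ≥ a) = 2 · P(B_t ≥ a) for a ≥ 0. Since B_t ~ N(0, t), P(B_t ≥ 4.06) = 1 − Φ(4.06/√t) = 1 − Φ(4.06/√19.03) = 1 − Φ(0.9307). So
  P(M_{19.03} ≥ 4.06) = 2(1 − Φ(0.9307)) ≈ 0.3520.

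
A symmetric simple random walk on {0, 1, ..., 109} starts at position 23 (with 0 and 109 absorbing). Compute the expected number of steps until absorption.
E[τ | X_0 = 23] = 1978

Let v_k = E[τ | X_0 = k]. Boundary: v_0 = v_109 = 0. Recurrence: v_k = 1 + (v_{k-1} + v_{k+1})/2 for 1 ≤ k ≤ 108. The particular solution to v_k − (v_{k-1} + v_{k+1})/2 = 1 is v_k = −k^2. Adding homogeneous solution A + B k and matching boundaries gives v_k = k (109 − k). Substituting k = 23: v_23 = 23 · 86 = 1978.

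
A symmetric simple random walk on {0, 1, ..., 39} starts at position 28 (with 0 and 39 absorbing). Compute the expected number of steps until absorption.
E[τ | X_0 = 28] = 308

Let v_k = E[τ | X_0 = k]. Boundary: v_0 = v_39 = 0. Recurrence: v_k = 1 + (v_{k-1} + v_{k+1})/2 for 1 ≤ k ≤ 38. The particular solution to v_k − (v_{k-1} + v_{k+1})/2 = 1 is v_k = −k^2. Adding homogeneous solution A + B k and matching boundaries gives v_k = k (39 − k). Substituting k = 28: v_28 = 28 · 11 = 308.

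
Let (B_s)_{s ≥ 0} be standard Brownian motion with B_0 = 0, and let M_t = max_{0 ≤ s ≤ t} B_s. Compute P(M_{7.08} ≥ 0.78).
P(M_{7.08} ≥ 0.78) = 2·P(B_{7.08} ≥ 0.78) = 2(1 − Φ(0.78/√7.08)) ≈ 0.7694

By the reflection principle for Brownian motion, P(M_t ≥ a) = 2 · P(B_t ≥ a) for a ≥ 0. Since B_t ~ N(0, t), P(B_t ≥ 0.78) = 1 − Φ(0.78/√t) = 1 − Φ(0.78/√7.08) = 1 − Φ(0.2931). So
  P(M_{7.08} ≥ 0.78) = 2(1 − Φ(0.2931)) ≈ 0.7694.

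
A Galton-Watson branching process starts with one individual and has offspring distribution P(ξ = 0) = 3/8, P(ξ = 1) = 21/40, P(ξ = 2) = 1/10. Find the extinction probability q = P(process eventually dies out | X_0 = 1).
q = 1

Mean offspring μ = 0·3/8 + 1·21/40 + 2·1/10 = 29/40 ≤ 1. For μ ≤ 1 with offspring not concentrated at 1, the Galton-Watson process goes extinct almost surely, so q = 1.
(Algebraic check: The pgf is f(s) = 3/8 + 21/40·s + 1/10·s². The extinction probability q is the smallest fixed point of f in [0, 1]. Setting s = f(s):
  1/10·s² + (21/40 − 1)·s + 3/8 = 0
  1/10·s² − (3/8 + 1/10)·s + 3/8 = 0
which factors as (s − 1)·(1/10·s − 3/8) = 0, giving roots s = 1 and s = (3/8)/(1/10) = 15/4. Since 15/4 ≥ 1, the smallest root in [0, 1] is s = 1.)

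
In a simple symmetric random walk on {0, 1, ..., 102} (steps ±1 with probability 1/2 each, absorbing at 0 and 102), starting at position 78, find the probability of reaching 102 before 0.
P(hit 102 before 0) = 78/102 = 13/17

Let u_k = P(hit 102 before 0 | start at k). Then u_0 = 0, u_102 = 1, and u_k = u_{k-1}/2 + u_{k+1}/2 for 1 ≤ k ≤ 101. This harmonic recurrence is solved by u_k = k/102, giving u_78 = 78/102 = 13/17.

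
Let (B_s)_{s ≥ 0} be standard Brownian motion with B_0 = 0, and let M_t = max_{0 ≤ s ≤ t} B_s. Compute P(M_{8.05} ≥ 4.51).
P(M_{8.05} ≥ 4.51) = 2·P(B_{8.05} ≥ 4.51) = 2(1 − Φ(4.51/√8.05)) ≈ 0.1119

By the reflection principle for Brownian motion, P(M_t ≥ a) = 2 · P(B_t ≥ a) for a ≥ 0. Since B_t ~ N(0, t), P(B_t ≥ 4.51) = 1 − Φ(4.51/√t) = 1 − Φ(4.51/√8.05) = 1 − Φ(1.5896). So
  P(M_{8.05} ≥ 4.51) = 2(1 − Φ(1.5896)) ≈ 0.1119.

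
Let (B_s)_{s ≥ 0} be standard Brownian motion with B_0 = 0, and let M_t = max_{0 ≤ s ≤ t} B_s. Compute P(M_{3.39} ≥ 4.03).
P(M_{3.39} ≥ 4.03) = 2·P(B_{3.39} ≥ 4.03) = 2(1 − Φ(4.03/√3.39)) ≈ 0.0286

By the reflection principle for Brownian motion, P(M_t ≥ a) = 2 · P(B_t ≥ a) for a ≥ 0. Since B_t ~ N(0, t), P(B_t ≥ 4.03) = 1 − Φ(4.03/√t) = 1 − Φ(4.03/√3.39) = 1 − Φ(2.1888). So
  P(M_{3.39} ≥ 4.03) = 2(1 − Φ(2.1888)) ≈ 0.0286.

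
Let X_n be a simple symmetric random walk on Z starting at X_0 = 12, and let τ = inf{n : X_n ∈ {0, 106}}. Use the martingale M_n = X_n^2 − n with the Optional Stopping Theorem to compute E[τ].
E[τ] = 1128

M_n = X_n^2 − n is a martingale (since E[X_{n+1}^2 | F_n] = X_n^2 + 1). By OST (τ has finite mean in a bounded region), E[M_τ] = E[M_0] = X_0^2 − 0 = 12^2 = 144. Also E[M_τ] = E[X_τ^2] − E[τ]. The walk exits at 0 or 106, with P(hit 106 first) = 12/106, so E[X_τ^2] = 106^2 · 12/106 + 0 = 1272. Thus E[τ] = E[X_τ^2] − E[M_τ] = 1272 − 144 = 1128 = 12(106 − 12) = 1128.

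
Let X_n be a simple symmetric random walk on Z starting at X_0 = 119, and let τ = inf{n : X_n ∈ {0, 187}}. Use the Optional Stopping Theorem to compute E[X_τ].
E[X_τ] = 119

X_n is a martingale and τ is a bounded-mean stopping time (indeed τ is finite a.s. with bounded expectation since the walk is in a bounded region). By the OST, E[X_τ] = E[X_0] = 119. Equivalently: E[X_τ] = 187 · P(hit 187 first) + 0 · P(hit 0 first) = 187 · (119/187) = 119.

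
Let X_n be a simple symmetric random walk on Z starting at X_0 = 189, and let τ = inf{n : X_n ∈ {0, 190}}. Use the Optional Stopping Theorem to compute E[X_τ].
E[X_τ] = 189

X_n is a martingale and τ is a bounded-mean stopping time (indeed τ is finite a.s. with bounded expectation since the walk is in a bounded region). By the OST, E[X_τ] = E[X_0] = 189. Equivalently: E[X_τ] = 190 · P(hit 190 first) + 0 · P(hit 0 first) = 190 · (189/190) = 189.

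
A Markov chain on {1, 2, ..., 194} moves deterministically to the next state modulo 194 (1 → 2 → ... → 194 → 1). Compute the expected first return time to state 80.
E[T_80 | X_0 = 80] = 194

The chain cycles deterministically, so starting at state 80 it returns in exactly 194 steps. Equivalently, the stationary distribution is uniform π_j = 1/194 for every state j, so by Kac's formula E[T_80] = 1/π_80 = 194.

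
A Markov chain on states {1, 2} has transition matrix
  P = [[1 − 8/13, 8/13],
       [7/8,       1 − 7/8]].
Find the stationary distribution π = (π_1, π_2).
π_1 = 91/155, π_2 = 64/155

Solve πP = π with π_1 + π_2 = 1. From πP = π: π_1 · (1 − 8/13) + π_2 · 7/8 = π_1 ⇒ π_2 · 7/8 = π_1 · 8/13 ⇒ π_2/π_1 = (8/13)/(7/8) = 64/91. Together with π_1 + π_2 = 1:
  π_1 = (7/8)/(8/13 + 7/8) = (7/8)/(155/104) = 91/155,
  π_2 = (8/13)/(8/13 + 7/8) = (8/13)/(155/104) = 64/155.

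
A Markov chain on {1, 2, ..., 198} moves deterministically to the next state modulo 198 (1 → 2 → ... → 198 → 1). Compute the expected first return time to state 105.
E[T_105 | X_0 = 105] = 198

The chain cycles deterministically, so starting at state 105 it returns in exactly 198 steps. Equivalently, the stationary distribution is uniform π_j = 1/198 for every state j, so by Kac's formula E[T_105] = 1/π_105 = 198.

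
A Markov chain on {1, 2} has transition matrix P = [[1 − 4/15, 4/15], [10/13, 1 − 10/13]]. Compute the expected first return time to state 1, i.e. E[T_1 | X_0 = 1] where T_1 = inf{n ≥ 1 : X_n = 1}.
E[T_1 | X_0 = 1] = 1/π_1 = 101/75

For an irreducible recurrent Markov chain with stationary distribution π, E[T_i | X_0 = i] = 1/π_i (Kac's formula). Here π_1 = (10/13)/(4/15 + 10/13) = (10/13)/(202/195) = 75/101, so E[T_1 | X_0 = 1] = 1/π_1 = (4/15 + 10/13)/(10/13) = (202/195)/(10/13) = 101/75.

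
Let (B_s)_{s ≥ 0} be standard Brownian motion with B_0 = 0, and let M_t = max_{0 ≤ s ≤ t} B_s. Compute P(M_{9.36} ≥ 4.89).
P(M_{9.36} ≥ 4.89) = 2·P(B_{9.36} ≥ 4.89) = 2(1 − Φ(4.89/√9.36)) ≈ 0.1100

By the reflection principle for Brownian motion, P(M_t ≥ a) = 2 · P(B_t ≥ a) for a ≥ 0. Since B_t ~ N(0, t), P(B_t ≥ 4.89) = 1 − Φ(4.89/√t) = 1 − Φ(4.89/√9.36) = 1 − Φ(1.5983). So
  P(M_{9.36} ≥ 4.89) = 2(1 − Φ(1.5983)) ≈ 0.1100.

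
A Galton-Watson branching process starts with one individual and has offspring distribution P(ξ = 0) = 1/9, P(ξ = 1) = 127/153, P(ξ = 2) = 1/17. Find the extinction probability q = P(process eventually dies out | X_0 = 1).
q = 1

Mean offspring μ = 0·1/9 + 1·127/153 + 2·1/17 = 145/153 ≤ 1. For μ ≤ 1 with offspring not concentrated at 1, the Galton-Watson process goes extinct almost surely, so q = 1.
(Algebraic check: The pgf is f(s) = 1/9 + 127/153·s + 1/17·s². The extinction probability q is the smallest fixed point of f in [0, 1]. Setting s = f(s):
  1/17·s² + (127/153 − 1)·s + 1/9 = 0
  1/17·s² − (1/9 + 1/17)·s + 1/9 = 0
which factors as (s − 1)·(1/17·s − 1/9) = 0, giving roots s = 1 and s = (1/9)/(1/17) = 17/9. Since 17/9 ≥ 1, the smallest root in [0, 1] is s = 1.)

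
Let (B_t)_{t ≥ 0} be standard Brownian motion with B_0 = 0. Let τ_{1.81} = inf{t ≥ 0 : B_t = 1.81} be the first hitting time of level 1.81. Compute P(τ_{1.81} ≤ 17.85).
P(τ_{1.81} ≤ 17.85) = 2(1 − Φ(1.81/√17.85)) = 2(1 − Φ(0.4284)) ≈ 0.6684

By the reflection principle for standard BM, P(τ_b ≤ t) = 2 · P(B_t ≥ b). Since B_t ~ N(0, t), P(B_t ≥ 1.81) = 1 − Φ(1.81/√t) = 1 − Φ(1.81/√17.85) = 1 − Φ(0.4284) ≈ 0.33418. Doubling: P(τ_{1.81} ≤ 17.85) ≈ 2 · 0.33418 = 0.66836 ≈ 0.6684.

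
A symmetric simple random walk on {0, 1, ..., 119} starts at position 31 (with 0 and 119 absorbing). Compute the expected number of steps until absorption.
E[τ | X_0 = 31] = 2728

Let v_k = E[τ | X_0 = k]. Boundary: v_0 = v_119 = 0. Recurrence: v_k = 1 + (v_{k-1} + v_{k+1})/2 for 1 ≤ k ≤ 118. The particular solution to v_k − (v_{k-1} + v_{k+1})/2 = 1 is v_k = −k^2. Adding homogeneous solution A + B k and matching boundaries gives v_k = k (119 − k). Substituting k = 31: v_31 = 31 · 88 = 2728.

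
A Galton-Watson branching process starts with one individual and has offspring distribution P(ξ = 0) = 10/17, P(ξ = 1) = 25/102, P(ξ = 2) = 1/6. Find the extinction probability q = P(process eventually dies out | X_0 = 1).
q = 1

Mean offspring μ = 0·10/17 + 1·25/102 + 2·1/6 = 59/102 ≤ 1. For μ ≤ 1 with offspring not concentrated at 1, the Galton-Watson process goes extinct almost surely, so q = 1.
(Algebraic check: The pgf is f(s) = 10/17 + 25/102·s + 1/6·s². The extinction probability q is the smallest fixed point of f in [0, 1]. Setting s = f(s):
  1/6·s² + (25/102 − 1)·s + 10/17 = 0
  1/6·s² − (10/17 + 1/6)·s + 10/17 = 0
which factors as (s − 1)·(1/6·s − 10/17) = 0, giving roots s = 1 and s = (10/17)/(1/6) = 60/17. Since 60/17 ≥ 1, the smallest root in [0, 1] is s = 1.)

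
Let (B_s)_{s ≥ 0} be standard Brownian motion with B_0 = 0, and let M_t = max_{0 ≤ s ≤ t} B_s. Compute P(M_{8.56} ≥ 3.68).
P(M_{8.56} ≥ 3.68) = 2·P(B_{8.56} ≥ 3.68) = 2(1 − Φ(3.68/√8.56)) ≈ 0.2085

By the reflection principle for Brownian motion, P(M_t ≥ a) = 2 · P(B_t ≥ a) for a ≥ 0. Since B_t ~ N(0, t), P(B_t ≥ 3.68) = 1 − Φ(3.68/√t) = 1 − Φ(3.68/√8.56) = 1 − Φ(1.2578). So
  P(M_{8.56} ≥ 3.68) = 2(1 − Φ(1.2578)) ≈ 0.2085.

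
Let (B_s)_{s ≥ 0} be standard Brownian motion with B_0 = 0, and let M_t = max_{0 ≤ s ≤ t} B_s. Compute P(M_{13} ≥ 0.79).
P(M_{13} ≥ 0.79) = 2·P(B_{13} ≥ 0.79) = 2(1 − Φ(0.79/√13)) ≈ 0.8266

By the reflection principle for Brownian motion, P(M_t ≥ a) = 2 · P(B_t ≥ a) for a ≥ 0. Since B_t ~ N(0, t), P(B_t ≥ 0.79) = 1 − Φ(0.79/√t) = 1 − Φ(0.79/√13) = 1 − Φ(0.2191). So
  P(M_{13} ≥ 0.79) = 2(1 − Φ(0.2191)) ≈ 0.8266.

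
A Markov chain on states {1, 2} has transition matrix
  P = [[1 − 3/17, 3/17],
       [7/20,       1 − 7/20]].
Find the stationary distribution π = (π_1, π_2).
π_1 = 119/179, π_2 = 60/179

Solve πP = π with π_1 + π_2 = 1. From πP = π: π_1 · (1 − 3/17) + π_2 · 7/20 = π_1 ⇒ π_2 · 7/20 = π_1 · 3/17 ⇒ π_2/π_1 = (3/17)/(7/20) = 60/119. Together with π_1 + π_2 = 1:
  π_1 = (7/20)/(3/17 + 7/20) = (7/20)/(179/340) = 119/179,
  π_2 = (3/17)/(3/17 + 7/20) = (3/17)/(179/340) = 60/179.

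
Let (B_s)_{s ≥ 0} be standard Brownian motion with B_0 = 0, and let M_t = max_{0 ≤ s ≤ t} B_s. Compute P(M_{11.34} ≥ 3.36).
P(M_{11.34} ≥ 3.36) = 2·P(B_{11.34} ≥ 3.36) = 2(1 − Φ(3.36/√11.34)) ≈ 0.3184

By the reflection principle for Brownian motion, P(M_t ≥ a) = 2 · P(B_t ≥ a) for a ≥ 0. Since B_t ~ N(0, t), P(B_t ≥ 3.36) = 1 − Φ(3.36/√t) = 1 − Φ(3.36/√11.34) = 1 − Φ(0.9978). So
  P(M_{11.34} ≥ 3.36) = 2(1 − Φ(0.9978)) ≈ 0.3184.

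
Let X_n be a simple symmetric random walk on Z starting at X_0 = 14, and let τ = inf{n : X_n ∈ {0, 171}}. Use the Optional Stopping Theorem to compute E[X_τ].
E[X_τ] = 14

X_n is a martingale and τ is a bounded-mean stopping time (indeed τ is finite a.s. with bounded expectation since the walk is in a bounded region). By the OST, E[X_τ] = E[X_0] = 14. Equivalently: E[X_τ] = 171 · P(hit 171 first) + 0 · P(hit 0 first) = 171 · (14/171) = 14.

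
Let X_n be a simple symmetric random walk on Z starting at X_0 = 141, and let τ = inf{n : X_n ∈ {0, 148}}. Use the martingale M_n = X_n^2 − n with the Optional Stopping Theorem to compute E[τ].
E[τ] = 987

M_n = X_n^2 − n is a martingale (since E[X_{n+1}^2 | F_n] = X_n^2 + 1). By OST (τ has finite mean in a bounded region), E[M_τ] = E[M_0] = X_0^2 − 0 = 141^2 = 19881. Also E[M_τ] = E[X_τ^2] − E[τ]. The walk exits at 0 or 148, with P(hit 148 first) = 141/148, so E[X_τ^2] = 148^2 · 141/148 + 0 = 20868. Thus E[τ] = E[X_τ^2] − E[M_τ] = 20868 − 19881 = 987 = 141(148 − 141) = 987.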